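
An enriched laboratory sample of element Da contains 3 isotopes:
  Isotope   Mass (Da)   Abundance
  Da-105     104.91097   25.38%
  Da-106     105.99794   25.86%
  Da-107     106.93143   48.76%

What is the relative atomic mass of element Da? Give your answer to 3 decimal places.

106.177 Da

Ar = Σ fᵢ·mᵢ = 0.2538 × 104.91097 + 0.2586 × 105.99794 + 0.4876 × 106.93143
= 26.626404 + 27.411067 + 52.139765 = 106.177236 Da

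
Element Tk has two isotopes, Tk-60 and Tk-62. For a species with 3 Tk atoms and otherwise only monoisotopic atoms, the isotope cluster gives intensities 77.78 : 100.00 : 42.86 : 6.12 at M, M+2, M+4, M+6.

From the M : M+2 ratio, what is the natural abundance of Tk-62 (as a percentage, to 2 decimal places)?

Let p = fractional abundance of Tk-60. I(M+2)/I(M) = [C(3,1)·p^2·(1−p)] / p^3 = 3·(1−p)/p = 100.00/77.78 = 1.2857
(1−p)/p = 1.2857/3 = 0.4286  ⇒  p = 1/(1 + 0.4286) = 0.7000
Tk-60: 70.00%, Tk-62: 30.00%.

30.00%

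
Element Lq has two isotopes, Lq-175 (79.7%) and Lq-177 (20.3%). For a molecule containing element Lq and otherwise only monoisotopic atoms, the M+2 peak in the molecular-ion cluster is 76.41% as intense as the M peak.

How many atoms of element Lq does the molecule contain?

For n independent Lq atoms, I(M+2)/I(M) = n · (abundance Lq-177) / (abundance Lq-175) = n · 0.203/0.797.
n = 0.7641 × 0.797/0.203 = 3.00 ≈ 3

3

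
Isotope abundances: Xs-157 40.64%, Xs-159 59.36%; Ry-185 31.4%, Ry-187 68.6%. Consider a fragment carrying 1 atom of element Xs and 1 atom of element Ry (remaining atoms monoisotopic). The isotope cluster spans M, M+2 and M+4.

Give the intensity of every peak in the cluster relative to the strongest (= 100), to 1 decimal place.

27.4 : 100.0 : 87.5

Element Xs pattern (n=1): 0.4064 : 0.5936
Element Ry pattern (n=1): 0.3140 : 0.6860
Convolve the two distributions (both contribute in 2-u steps):
  M: 0.4064×0.3140 = 0.127610
  M+2: 0.4064×0.6860 + 0.5936×0.3140 = 0.465181
  M+4: 0.5936×0.6860 = 0.407210
Scale to base peak (0.465181) = 100: 27.4 : 100.0 : 87.5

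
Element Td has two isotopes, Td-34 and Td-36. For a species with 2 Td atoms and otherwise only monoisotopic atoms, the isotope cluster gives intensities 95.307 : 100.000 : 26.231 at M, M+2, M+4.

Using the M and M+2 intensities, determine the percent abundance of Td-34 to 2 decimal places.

65.59%

Let p = fractional abundance of Td-34. I(M+2)/I(M) = [C(2,1)·p^1·(1−p)] / p^2 = 2·(1−p)/p = 100.000/95.307 = 1.0492
(1−p)/p = 1.0492/2 = 0.5246  ⇒  p = 1/(1 + 0.5246) = 0.6559
Td-34: 65.59%, Td-36: 34.41%.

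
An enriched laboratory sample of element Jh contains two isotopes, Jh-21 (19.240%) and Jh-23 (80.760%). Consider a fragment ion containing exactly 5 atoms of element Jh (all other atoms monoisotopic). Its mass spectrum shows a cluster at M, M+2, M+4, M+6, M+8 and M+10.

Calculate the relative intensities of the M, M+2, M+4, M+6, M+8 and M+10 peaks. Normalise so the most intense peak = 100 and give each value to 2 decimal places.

0.06 : 1.35 : 11.35 : 47.65 : 100.00 : 83.95

The 5 Jh atoms are independent, so intensities follow the terms of (0.19240 + 0.80760)^5.
P(M) = 0.19240^5 = 0.000264
P(M+2) = 5 × 0.19240^4 × 0.80760^1 = 0.005533
P(M+4) = 10 × 0.19240^3 × 0.80760^2 = 0.046452
P(M+6) = 10 × 0.19240^2 × 0.80760^3 = 0.194984
P(M+8) = 5 × 0.19240^1 × 0.80760^4 = 0.409223
P(M+10) = 0.80760^5 = 0.343543
The M+8 peak is largest (0.409223); scaling to 100 gives 0.06 : 1.35 : 11.35 : 47.65 : 100.00 : 83.95.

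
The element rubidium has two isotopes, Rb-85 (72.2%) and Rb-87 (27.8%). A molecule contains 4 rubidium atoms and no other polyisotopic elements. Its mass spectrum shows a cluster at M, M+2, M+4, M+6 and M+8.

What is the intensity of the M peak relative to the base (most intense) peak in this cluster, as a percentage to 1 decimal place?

64.9%

(0.722 + 0.278)^4 gives M 0.2717, M+2 0.4185, M+4 0.2417, M+6 0.0620, M+8 0.0060; the largest is M+2.
P(M+2) = C(4,1) × 0.722^3 × 0.278^1 = 4 × 0.37636705 × 0.2780 = 0.418520 (base)
P(M) = C(4,0) × 0.722^4 × 0.278^0 = 1 × 0.27173701 × 1.0000 = 0.271737
Relative intensity = 0.271737 / 0.418520 × 100 = 64.9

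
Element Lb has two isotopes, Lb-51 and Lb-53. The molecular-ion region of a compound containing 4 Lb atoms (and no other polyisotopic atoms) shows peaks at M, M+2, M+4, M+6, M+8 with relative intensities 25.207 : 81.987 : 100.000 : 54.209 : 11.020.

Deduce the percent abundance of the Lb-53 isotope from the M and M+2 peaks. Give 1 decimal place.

Write p for the Lb-51 fraction. I(M+2)/I(M) = [C(4,1)·p^3·(1−p)] / p^4 = 4·(1−p)/p = 81.987/25.207 = 3.2525
(1−p)/p = 3.2525/4 = 0.8131  ⇒  p = 1/(1 + 0.8131) = 0.5515
Lb-51: 55.2%, Lb-53: 44.8%.

44.8%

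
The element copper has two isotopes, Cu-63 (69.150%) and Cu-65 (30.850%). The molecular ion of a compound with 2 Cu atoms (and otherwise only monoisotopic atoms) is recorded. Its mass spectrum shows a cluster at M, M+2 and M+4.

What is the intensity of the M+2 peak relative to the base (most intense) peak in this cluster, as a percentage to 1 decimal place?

89.2%

(0.69150 + 0.30850)^2 gives M 0.4782, M+2 0.4267, M+4 0.0952; the largest is M.
P(M) = C(2,0) × 0.69150^2 × 0.30850^0 = 1 × 0.47817225 × 1.0000 = 0.478172 (base)
P(M+2) = C(2,1) × 0.69150^1 × 0.30850^1 = 2 × 0.6915 × 0.3085 = 0.426656
Relative intensity = 0.426656 / 0.478172 × 100 = 89.2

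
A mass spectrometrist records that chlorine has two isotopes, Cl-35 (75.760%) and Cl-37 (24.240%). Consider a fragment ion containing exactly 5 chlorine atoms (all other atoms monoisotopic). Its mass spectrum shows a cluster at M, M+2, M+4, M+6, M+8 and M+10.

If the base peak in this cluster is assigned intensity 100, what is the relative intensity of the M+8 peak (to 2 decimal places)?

Binomial terms of (0.75760 + 0.24240)^5: M 0.2496, M+2 0.3993, M+4 0.2555, M+6 0.0817, M+8 0.0131, M+10 0.0008 → M+2 is the base peak.
P(M+2) = C(5,1) × 0.75760^4 × 0.24240^1 = 5 × 0.32942751 × 0.2424 = 0.399266 (base)
P(M+8) = C(5,4) × 0.75760^1 × 0.24240^4 = 5 × 0.7576 × 0.00345247 = 0.013078
Relative intensity = 0.013078 / 0.399266 × 100 = 3.28

3.28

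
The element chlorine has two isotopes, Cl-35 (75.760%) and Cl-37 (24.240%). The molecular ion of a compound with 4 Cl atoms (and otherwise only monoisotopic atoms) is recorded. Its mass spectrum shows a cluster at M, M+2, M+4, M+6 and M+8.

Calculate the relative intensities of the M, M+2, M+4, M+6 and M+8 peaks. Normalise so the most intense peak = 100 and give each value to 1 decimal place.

78.1 : 100.0 : 48.0 : 10.2 : 0.8

Expanding (0.75760 + 0.24240)^4:
P(M) = 0.75760^4 = 0.329428
P(M+2) = 4 × 0.75760^3 × 0.24240^1 = 0.421612
P(M+4) = 6 × 0.75760^2 × 0.24240^2 = 0.202347
P(M+6) = 4 × 0.75760^1 × 0.24240^3 = 0.043162
P(M+8) = 0.24240^4 = 0.003452
The M+2 peak is largest (0.421612); scaling to 100 gives 78.1 : 100.0 : 48.0 : 10.2 : 0.8.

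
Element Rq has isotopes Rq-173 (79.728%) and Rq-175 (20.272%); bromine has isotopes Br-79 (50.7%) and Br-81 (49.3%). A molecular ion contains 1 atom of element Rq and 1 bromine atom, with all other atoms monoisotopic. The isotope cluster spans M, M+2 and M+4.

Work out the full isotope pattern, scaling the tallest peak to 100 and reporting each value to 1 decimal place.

81.5 : 100.0 : 20.2

Element Rq pattern (n=1): 0.79728 : 0.20272
Bromine pattern (n=1): 0.5070 : 0.4930
Convolve the two distributions (both contribute in 2-u steps):
  M: 0.79728×0.5070 = 0.404221
  M+2: 0.79728×0.4930 + 0.20272×0.5070 = 0.495838
  M+4: 0.20272×0.4930 = 0.099941
Scale to base peak (0.495838) = 100: 81.5 : 100.0 : 20.2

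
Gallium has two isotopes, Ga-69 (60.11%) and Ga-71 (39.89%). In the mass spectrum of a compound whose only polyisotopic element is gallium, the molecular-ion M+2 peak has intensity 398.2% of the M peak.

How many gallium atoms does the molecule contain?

6

For n independent Ga atoms, I(M+2)/I(M) = n · (abundance Ga-71) / (abundance Ga-69) = n · 0.3989/0.6011.
n = 3.982 × 0.6011/0.3989 = 6.00 ≈ 6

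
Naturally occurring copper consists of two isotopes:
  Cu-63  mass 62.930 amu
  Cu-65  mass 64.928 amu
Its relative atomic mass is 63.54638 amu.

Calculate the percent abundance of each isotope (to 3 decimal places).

Writing the weighted mean with unknown fraction x of Cu-63:
62.930·x + 64.928·(1 − x) = 63.54638
(62.930 − 64.928)·x = 63.54638 − 64.928
x = -1.38162 / -1.998 = 0.69150 → 69.150% Cu-63, 30.850% Cu-65.

Cu-63: 69.150%, Cu-65: 30.850%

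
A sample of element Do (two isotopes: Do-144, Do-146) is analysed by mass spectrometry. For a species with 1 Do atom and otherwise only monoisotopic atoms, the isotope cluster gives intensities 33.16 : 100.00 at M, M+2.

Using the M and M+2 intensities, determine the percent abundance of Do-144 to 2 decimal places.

24.90%

If p is the fraction of Do that is Do-144, then I(M+2)/I(M) = [C(1,1)·p^0·(1−p)] / p^1 = 1·(1−p)/p = 100.00/33.16 = 3.0157
(1−p)/p = 3.0157/1 = 3.0157  ⇒  p = 1/(1 + 3.0157) = 0.2490
Do-144: 24.90%, Do-146: 75.10%.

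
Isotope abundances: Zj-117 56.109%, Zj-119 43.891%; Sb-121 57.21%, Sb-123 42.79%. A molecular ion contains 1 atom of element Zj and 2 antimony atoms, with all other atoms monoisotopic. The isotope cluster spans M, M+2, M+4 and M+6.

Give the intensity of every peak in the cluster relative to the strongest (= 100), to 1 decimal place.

43.9 : 100.0 : 75.9 : 19.2

Element Zj pattern (n=1): 0.56109 : 0.43891
Antimony pattern (n=2): 0.32729841 : 0.48960318 : 0.18309841
Convolve the two distributions (both contribute in 2-u steps):
  M: 0.56109×0.32729841 = 0.183644
  M+2: 0.56109×0.48960318 + 0.43891×0.32729841 = 0.418366
  M+4: 0.56109×0.18309841 + 0.43891×0.48960318 = 0.317626
  M+6: 0.43891×0.18309841 = 0.080364
Scale to base peak (0.418366) = 100: 43.9 : 100.0 : 75.9 : 19.2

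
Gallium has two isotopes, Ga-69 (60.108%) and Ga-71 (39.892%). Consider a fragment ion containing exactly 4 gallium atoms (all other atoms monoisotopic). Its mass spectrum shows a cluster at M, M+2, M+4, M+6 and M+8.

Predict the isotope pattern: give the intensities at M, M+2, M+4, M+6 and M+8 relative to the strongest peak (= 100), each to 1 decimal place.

37.7 : 100.0 : 99.6 : 44.0 : 7.3

The 4 Ga atoms are independent, so intensities follow the terms of (0.60108 + 0.39892)^4.
P(M) = 0.60108^4 = 0.130536
P(M+2) = 4 × 0.60108^3 × 0.39892^1 = 0.346531
P(M+4) = 6 × 0.60108^2 × 0.39892^2 = 0.344975
P(M+6) = 4 × 0.60108^1 × 0.39892^3 = 0.152633
P(M+8) = 0.39892^4 = 0.025325
The M+2 peak is largest (0.346531); scaling to 100 gives 37.7 : 100.0 : 99.6 : 44.0 : 7.3.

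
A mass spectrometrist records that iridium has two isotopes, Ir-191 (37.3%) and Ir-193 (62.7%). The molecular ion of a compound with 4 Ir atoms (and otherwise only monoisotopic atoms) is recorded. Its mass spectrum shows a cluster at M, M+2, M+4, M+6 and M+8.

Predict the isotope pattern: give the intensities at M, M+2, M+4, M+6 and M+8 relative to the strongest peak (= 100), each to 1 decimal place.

Each Ir atom is independently Ir-191 (p = 0.373) or Ir-193 (q = 0.627); the cluster is the binomial expansion (p + q)^4.
P(M) = 0.373^4 = 0.019357
P(M+2) = 4 × 0.373^3 × 0.627^1 = 0.130153
P(M+4) = 6 × 0.373^2 × 0.627^2 = 0.328174
P(M+6) = 4 × 0.373^1 × 0.627^3 = 0.367766
P(M+8) = 0.627^4 = 0.154550
The M+6 peak is largest (0.367766); scaling to 100 gives 5.3 : 35.4 : 89.2 : 100.0 : 42.0.

5.3 : 35.4 : 89.2 : 100.0 : 42.0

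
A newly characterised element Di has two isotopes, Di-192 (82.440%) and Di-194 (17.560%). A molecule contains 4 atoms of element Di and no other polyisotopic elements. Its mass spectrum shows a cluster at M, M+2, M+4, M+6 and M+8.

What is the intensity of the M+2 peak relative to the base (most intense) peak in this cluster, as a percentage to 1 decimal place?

Binomial terms of (0.82440 + 0.17560)^4: M 0.4619, M+2 0.3935, M+4 0.1257, M+6 0.0179, M+8 0.0010 → M is the base peak.
P(M) = C(4,0) × 0.82440^4 × 0.17560^0 = 1 × 0.46190422 × 1.0000 = 0.461904 (base)
P(M+2) = C(4,1) × 0.82440^3 × 0.17560^1 = 4 × 0.56029139 × 0.1756 = 0.393549
Relative intensity = 0.393549 / 0.461904 × 100 = 85.2

85.2%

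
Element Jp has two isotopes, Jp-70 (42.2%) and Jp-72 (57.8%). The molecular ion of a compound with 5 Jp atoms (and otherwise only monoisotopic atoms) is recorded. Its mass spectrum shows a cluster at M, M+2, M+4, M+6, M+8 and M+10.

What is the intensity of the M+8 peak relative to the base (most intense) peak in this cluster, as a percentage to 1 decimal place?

Term probabilities: M 0.0134, M+2 0.0917, M+4 0.2511, M+6 0.3439, M+8 0.2355, M+10 0.0645. Base peak = M+6.
P(M+6) = C(5,3) × 0.422^2 × 0.578^3 = 10 × 0.178084 × 0.19310055 = 0.343881 (base)
P(M+8) = C(5,4) × 0.422^1 × 0.578^4 = 5 × 0.4220 × 0.11161212 = 0.235502
Relative intensity = 0.235502 / 0.343881 × 100 = 68.5

68.5%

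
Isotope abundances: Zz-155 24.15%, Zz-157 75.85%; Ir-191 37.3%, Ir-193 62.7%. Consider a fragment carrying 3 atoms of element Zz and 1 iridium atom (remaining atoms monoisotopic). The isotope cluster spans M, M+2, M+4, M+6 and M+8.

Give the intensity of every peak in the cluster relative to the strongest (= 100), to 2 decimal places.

Element Zz pattern (n=3): 0.01408482 : 0.13271228 : 0.41682097 : 0.43638193
Iridium pattern (n=1): 0.3730 : 0.6270
Convolve the two distributions (both contribute in 2-u steps):
  M: 0.01408482×0.3730 = 0.005254
  M+2: 0.01408482×0.6270 + 0.13271228×0.3730 = 0.058333
  M+4: 0.13271228×0.6270 + 0.41682097×0.3730 = 0.238685
  M+6: 0.41682097×0.6270 + 0.43638193×0.3730 = 0.424117
  M+8: 0.43638193×0.6270 = 0.273611
Scale to base peak (0.424117) = 100: 1.24 : 13.75 : 56.28 : 100.00 : 64.51

1.24 : 13.75 : 56.28 : 100.00 : 64.51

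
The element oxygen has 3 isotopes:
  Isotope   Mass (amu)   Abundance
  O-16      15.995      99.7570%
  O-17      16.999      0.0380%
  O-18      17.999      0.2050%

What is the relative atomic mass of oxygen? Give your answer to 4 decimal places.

15.9995 amu

The abundance-weighted mean is 0.997570 × 15.995 + 0.000380 × 16.999 + 0.002050 × 17.999
= 15.95613 + 0.00646 + 0.03690 = 15.99949 amu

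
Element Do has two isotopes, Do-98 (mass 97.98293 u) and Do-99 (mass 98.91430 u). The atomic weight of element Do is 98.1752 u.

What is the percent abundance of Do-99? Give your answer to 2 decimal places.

20.64%

Let x be the fractional abundance of Do-98; then Do-99 has abundance 1 − x.
97.98293·x + 98.91430·(1 − x) = 98.1752
(97.98293 − 98.91430)·x = 98.1752 − 98.91430
x = -0.73910 / -0.93137 = 0.79356 → 79.36% Do-98, 20.64% Do-99.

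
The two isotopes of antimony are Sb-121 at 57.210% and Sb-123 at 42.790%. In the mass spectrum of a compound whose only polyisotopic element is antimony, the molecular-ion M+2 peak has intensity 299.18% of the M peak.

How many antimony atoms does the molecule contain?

4

The M+2/M ratio from n Sb atoms is n · q/p = n · 0.42790/0.57210.
n = 2.9918 × 0.57210/0.42790 = 4.00 ≈ 4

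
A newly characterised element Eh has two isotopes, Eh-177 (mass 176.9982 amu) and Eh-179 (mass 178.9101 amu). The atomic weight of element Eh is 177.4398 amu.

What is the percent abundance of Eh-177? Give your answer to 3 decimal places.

Let x be the fractional abundance of Eh-177; then Eh-179 has abundance 1 − x.
176.9982·x + 178.9101·(1 − x) = 177.4398
(176.9982 − 178.9101)·x = 177.4398 − 178.9101
x = -1.4703 / -1.9119 = 0.76903 → 76.903% Eh-177, 23.097% Eh-179.

76.903%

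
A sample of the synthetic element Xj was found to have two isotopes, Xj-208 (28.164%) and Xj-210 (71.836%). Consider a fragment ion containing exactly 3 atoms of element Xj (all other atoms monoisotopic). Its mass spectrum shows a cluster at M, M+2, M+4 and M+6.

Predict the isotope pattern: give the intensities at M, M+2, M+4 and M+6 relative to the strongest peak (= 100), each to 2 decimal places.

5.12 : 39.21 : 100.00 : 85.02

Expanding (0.28164 + 0.71836)^3:
P(M) = 0.28164^3 = 0.022340
P(M+2) = 3 × 0.28164^2 × 0.71836^1 = 0.170943
P(M+4) = 3 × 0.28164^1 × 0.71836^2 = 0.436013
P(M+6) = 0.71836^3 = 0.370703
The M+4 peak is largest (0.436013); scaling to 100 gives 5.12 : 39.21 : 100.00 : 85.02.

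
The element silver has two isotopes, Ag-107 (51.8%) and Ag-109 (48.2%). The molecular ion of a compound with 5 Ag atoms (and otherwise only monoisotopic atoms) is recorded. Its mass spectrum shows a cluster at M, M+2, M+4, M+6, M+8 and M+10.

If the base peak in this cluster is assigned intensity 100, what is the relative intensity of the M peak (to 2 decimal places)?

11.55

Term probabilities: M 0.0373, M+2 0.1735, M+4 0.3229, M+6 0.3005, M+8 0.1398, M+10 0.0260. Base peak = M+4.
P(M+4) = C(5,2) × 0.518^3 × 0.482^2 = 10 × 0.13899183 × 0.232324 = 0.322911 (base)
P(M) = C(5,0) × 0.518^5 × 0.482^0 = 1 × 0.03729484 × 1.0000 = 0.037295
Relative intensity = 0.037295 / 0.322911 × 100 = 11.55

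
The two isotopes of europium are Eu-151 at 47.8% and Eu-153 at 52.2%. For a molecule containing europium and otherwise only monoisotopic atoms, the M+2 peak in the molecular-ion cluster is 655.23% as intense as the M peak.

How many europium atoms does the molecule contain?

6

For n independent Eu atoms, I(M+2)/I(M) = n · (abundance Eu-153) / (abundance Eu-151) = n · 0.522/0.478.
n = 6.5523 × 0.478/0.522 = 6.00 ≈ 6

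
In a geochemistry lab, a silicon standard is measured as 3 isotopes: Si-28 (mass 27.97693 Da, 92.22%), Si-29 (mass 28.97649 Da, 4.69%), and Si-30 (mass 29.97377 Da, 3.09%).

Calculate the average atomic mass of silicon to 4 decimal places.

28.0855 Da

Ar = Σ fᵢ·mᵢ = 0.9222 × 27.97693 + 0.0469 × 28.97649 + 0.0309 × 29.97377
= 25.800325 + 1.358997 + 0.926189 = 28.085511 Da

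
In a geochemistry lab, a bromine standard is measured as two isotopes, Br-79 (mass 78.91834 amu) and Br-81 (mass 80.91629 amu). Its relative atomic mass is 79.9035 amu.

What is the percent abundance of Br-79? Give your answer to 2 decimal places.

Let x be the fractional abundance of Br-79; then Br-81 has abundance 1 − x.
78.91834·x + 80.91629·(1 − x) = 79.9035
(78.91834 − 80.91629)·x = 79.9035 − 80.91629
x = -1.01279 / -1.99795 = 0.50691 → 50.69% Br-79, 49.31% Br-81.

50.69%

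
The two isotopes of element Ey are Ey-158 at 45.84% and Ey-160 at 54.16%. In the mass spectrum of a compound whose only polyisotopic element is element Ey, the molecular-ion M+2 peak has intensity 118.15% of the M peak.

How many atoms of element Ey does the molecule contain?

For n independent Ey atoms, I(M+2)/I(M) = n · (abundance Ey-160) / (abundance Ey-158) = n · 0.5416/0.4584.
n = 1.1815 × 0.4584/0.5416 = 1.00 ≈ 1

1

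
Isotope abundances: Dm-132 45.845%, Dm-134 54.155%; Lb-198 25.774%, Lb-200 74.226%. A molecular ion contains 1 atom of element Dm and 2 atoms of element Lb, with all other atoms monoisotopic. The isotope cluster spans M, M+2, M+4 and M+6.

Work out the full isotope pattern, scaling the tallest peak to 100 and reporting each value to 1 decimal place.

6.6 : 46.0 : 100.0 : 64.9

Element Dm pattern (n=1): 0.45845 : 0.54155
Element Lb pattern (n=2): 0.06642991 : 0.38262018 : 0.55094991
Convolve the two distributions (both contribute in 2-u steps):
  M: 0.45845×0.06642991 = 0.030455
  M+2: 0.45845×0.38262018 + 0.54155×0.06642991 = 0.211387
  M+4: 0.45845×0.55094991 + 0.54155×0.38262018 = 0.459791
  M+6: 0.54155×0.55094991 = 0.298367
Scale to base peak (0.459791) = 100: 6.6 : 46.0 : 100.0 : 64.9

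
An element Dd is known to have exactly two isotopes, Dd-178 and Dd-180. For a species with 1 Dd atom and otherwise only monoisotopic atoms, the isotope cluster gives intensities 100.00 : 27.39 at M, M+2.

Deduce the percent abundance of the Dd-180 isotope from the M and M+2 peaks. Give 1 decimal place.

21.5%

Write p for the Dd-178 fraction. I(M+2)/I(M) = [C(1,1)·p^0·(1−p)] / p^1 = 1·(1−p)/p = 27.39/100.00 = 0.2739
(1−p)/p = 0.2739/1 = 0.2739  ⇒  p = 1/(1 + 0.2739) = 0.7850
Dd-178: 78.5%, Dd-180: 21.5%.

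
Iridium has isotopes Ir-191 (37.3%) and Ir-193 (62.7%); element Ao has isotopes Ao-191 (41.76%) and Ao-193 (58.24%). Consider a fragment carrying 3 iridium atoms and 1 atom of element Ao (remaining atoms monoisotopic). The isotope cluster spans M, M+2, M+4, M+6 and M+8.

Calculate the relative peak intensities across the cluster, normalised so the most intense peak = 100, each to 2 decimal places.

6.03 : 38.85 : 93.59 : 100.00 : 39.97

Iridium pattern (n=3): 0.05189512 : 0.26170165 : 0.43991135 : 0.24649188
Element Ao pattern (n=1): 0.4176 : 0.5824
Convolve the two distributions (both contribute in 2-u steps):
  M: 0.05189512×0.4176 = 0.021671
  M+2: 0.05189512×0.5824 + 0.26170165×0.4176 = 0.139510
  M+4: 0.26170165×0.5824 + 0.43991135×0.4176 = 0.336122
  M+6: 0.43991135×0.5824 + 0.24649188×0.4176 = 0.359139
  M+8: 0.24649188×0.5824 = 0.143557
Scale to base peak (0.359139) = 100: 6.03 : 38.85 : 93.59 : 100.00 : 39.97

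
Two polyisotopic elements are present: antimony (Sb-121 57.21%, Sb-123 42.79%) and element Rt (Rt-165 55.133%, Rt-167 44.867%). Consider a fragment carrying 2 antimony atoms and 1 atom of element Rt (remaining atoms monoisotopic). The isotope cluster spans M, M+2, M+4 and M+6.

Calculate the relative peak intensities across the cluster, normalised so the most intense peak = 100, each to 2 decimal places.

Antimony pattern (n=2): 0.32729841 : 0.48960318 : 0.18309841
Element Rt pattern (n=1): 0.55133 : 0.44867
Convolve the two distributions (both contribute in 2-u steps):
  M: 0.32729841×0.55133 = 0.180449
  M+2: 0.32729841×0.44867 + 0.48960318×0.55133 = 0.416782
  M+4: 0.48960318×0.44867 + 0.18309841×0.55133 = 0.320618
  M+6: 0.18309841×0.44867 = 0.082151
Scale to base peak (0.416782) = 100: 43.30 : 100.00 : 76.93 : 19.71

43.30 : 100.00 : 76.93 : 19.71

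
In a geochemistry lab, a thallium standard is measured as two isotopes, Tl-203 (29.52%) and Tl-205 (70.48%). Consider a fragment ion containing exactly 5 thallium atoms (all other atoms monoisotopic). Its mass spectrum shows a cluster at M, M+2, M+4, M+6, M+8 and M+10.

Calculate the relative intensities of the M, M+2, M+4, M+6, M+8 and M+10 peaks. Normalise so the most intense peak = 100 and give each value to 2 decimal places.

Expanding (0.2952 + 0.7048)^5:
P(M) = 0.2952^5 = 0.002242
P(M+2) = 5 × 0.2952^4 × 0.7048^1 = 0.026761
P(M+4) = 10 × 0.2952^3 × 0.7048^2 = 0.127785
P(M+6) = 10 × 0.2952^2 × 0.7048^3 = 0.305092
P(M+8) = 5 × 0.2952^1 × 0.7048^4 = 0.364208
P(M+10) = 0.7048^5 = 0.173912
The M+8 peak is largest (0.364208); scaling to 100 gives 0.62 : 7.35 : 35.09 : 83.77 : 100.00 : 47.75.

0.62 : 7.35 : 35.09 : 83.77 : 100.00 : 47.75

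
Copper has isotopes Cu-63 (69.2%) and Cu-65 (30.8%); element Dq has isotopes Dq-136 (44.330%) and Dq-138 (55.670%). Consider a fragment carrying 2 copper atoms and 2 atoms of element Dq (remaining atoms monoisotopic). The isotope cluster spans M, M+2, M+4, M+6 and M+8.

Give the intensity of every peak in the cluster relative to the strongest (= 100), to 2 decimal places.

24.93 : 84.81 : 100.00 : 47.41 : 7.79

Copper pattern (n=2): 0.478864 : 0.426272 : 0.094864
Element Dq pattern (n=2): 0.19651489 : 0.49357022 : 0.30991489
Convolve the two distributions (both contribute in 2-u steps):
  M: 0.478864×0.19651489 = 0.094104
  M+2: 0.478864×0.49357022 + 0.426272×0.19651489 = 0.320122
  M+4: 0.478864×0.30991489 + 0.426272×0.49357022 + 0.094864×0.19651489 = 0.377444
  M+6: 0.426272×0.30991489 + 0.094864×0.49357022 = 0.178930
  M+8: 0.094864×0.30991489 = 0.029400
Scale to base peak (0.377444) = 100: 24.93 : 84.81 : 100.00 : 47.41 : 7.79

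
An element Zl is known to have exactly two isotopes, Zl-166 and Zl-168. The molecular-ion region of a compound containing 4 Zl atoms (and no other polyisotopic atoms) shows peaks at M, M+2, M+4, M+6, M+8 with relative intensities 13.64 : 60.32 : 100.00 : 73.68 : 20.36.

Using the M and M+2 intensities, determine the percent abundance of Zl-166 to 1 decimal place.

Write p for the Zl-166 fraction. I(M+2)/I(M) = [C(4,1)·p^3·(1−p)] / p^4 = 4·(1−p)/p = 60.32/13.64 = 4.4223
(1−p)/p = 4.4223/4 = 1.1056  ⇒  p = 1/(1 + 1.1056) = 0.4749
Zl-166: 47.5%, Zl-168: 52.5%.

47.5%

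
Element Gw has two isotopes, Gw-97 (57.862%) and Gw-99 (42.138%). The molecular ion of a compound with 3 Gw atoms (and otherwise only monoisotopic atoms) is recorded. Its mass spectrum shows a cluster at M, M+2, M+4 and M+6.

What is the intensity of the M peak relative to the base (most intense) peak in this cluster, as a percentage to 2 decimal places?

45.77%

(0.57862 + 0.42138)^3 gives M 0.1937, M+2 0.4232, M+4 0.3082, M+6 0.0748; the largest is M+2.
P(M+2) = C(3,1) × 0.57862^2 × 0.42138^1 = 3 × 0.3348011 × 0.42138 = 0.423235 (base)
P(M) = C(3,0) × 0.57862^3 × 0.42138^0 = 1 × 0.19372262 × 1.0000 = 0.193723
Relative intensity = 0.193723 / 0.423235 × 100 = 45.77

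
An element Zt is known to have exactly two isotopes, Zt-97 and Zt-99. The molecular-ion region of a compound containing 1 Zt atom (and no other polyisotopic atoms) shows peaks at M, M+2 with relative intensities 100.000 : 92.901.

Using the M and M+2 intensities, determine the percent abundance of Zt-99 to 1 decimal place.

48.2%

Write p for the Zt-97 fraction. I(M+2)/I(M) = [C(1,1)·p^0·(1−p)] / p^1 = 1·(1−p)/p = 92.901/100.000 = 0.9290
(1−p)/p = 0.9290/1 = 0.9290  ⇒  p = 1/(1 + 0.9290) = 0.5184
Zt-97: 51.8%, Zt-99: 48.2%.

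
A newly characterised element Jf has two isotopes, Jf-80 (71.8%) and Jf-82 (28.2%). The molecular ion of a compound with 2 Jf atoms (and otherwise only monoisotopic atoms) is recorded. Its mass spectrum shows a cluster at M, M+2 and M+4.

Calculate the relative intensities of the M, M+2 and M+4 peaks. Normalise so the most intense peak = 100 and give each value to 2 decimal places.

100.00 : 78.55 : 15.43

The 2 Jf atoms are independent, so intensities follow the terms of (0.718 + 0.282)^2.
P(M) = 0.718^2 = 0.515524
P(M+2) = 2 × 0.718^1 × 0.282^1 = 0.404952
P(M+4) = 0.282^2 = 0.079524
The M peak is largest (0.515524); scaling to 100 gives 100.00 : 78.55 : 15.43.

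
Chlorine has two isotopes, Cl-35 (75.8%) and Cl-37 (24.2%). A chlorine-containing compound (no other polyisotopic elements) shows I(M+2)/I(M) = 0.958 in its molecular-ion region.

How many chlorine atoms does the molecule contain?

3

For n independent Cl atoms, I(M+2)/I(M) = n · (abundance Cl-37) / (abundance Cl-35) = n · 0.242/0.758.
n = 0.958 × 0.758/0.242 = 3.00 ≈ 3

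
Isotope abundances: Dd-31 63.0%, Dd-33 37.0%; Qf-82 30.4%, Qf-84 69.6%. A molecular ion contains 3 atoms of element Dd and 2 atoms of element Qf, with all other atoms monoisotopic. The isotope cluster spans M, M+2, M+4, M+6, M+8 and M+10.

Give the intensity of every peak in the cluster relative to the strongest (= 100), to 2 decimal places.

Element Dd pattern (n=3): 0.250047 : 0.440559 : 0.258741 : 0.050653
Element Qf pattern (n=2): 0.092416 : 0.423168 : 0.484416
Convolve the two distributions (both contribute in 2-u steps):
  M: 0.250047×0.092416 = 0.023108
  M+2: 0.250047×0.423168 + 0.440559×0.092416 = 0.146527
  M+4: 0.250047×0.484416 + 0.440559×0.423168 + 0.258741×0.092416 = 0.331469
  M+6: 0.440559×0.484416 + 0.258741×0.423168 + 0.050653×0.092416 = 0.327586
  M+8: 0.258741×0.484416 + 0.050653×0.423168 = 0.146773
  M+10: 0.050653×0.484416 = 0.024537
Scale to base peak (0.331469) = 100: 6.97 : 44.21 : 100.00 : 98.83 : 44.28 : 7.40

6.97 : 44.21 : 100.00 : 98.83 : 44.28 : 7.40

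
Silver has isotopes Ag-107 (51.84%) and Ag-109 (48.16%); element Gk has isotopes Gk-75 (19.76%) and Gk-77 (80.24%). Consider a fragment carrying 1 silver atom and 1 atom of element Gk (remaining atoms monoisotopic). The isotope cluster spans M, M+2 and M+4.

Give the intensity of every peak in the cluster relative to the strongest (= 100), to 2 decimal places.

20.04 : 100.00 : 75.60

Silver pattern (n=1): 0.5184 : 0.4816
Element Gk pattern (n=1): 0.1976 : 0.8024
Convolve the two distributions (both contribute in 2-u steps):
  M: 0.5184×0.1976 = 0.102436
  M+2: 0.5184×0.8024 + 0.4816×0.1976 = 0.511128
  M+4: 0.4816×0.8024 = 0.386436
Scale to base peak (0.511128) = 100: 20.04 : 100.00 : 75.60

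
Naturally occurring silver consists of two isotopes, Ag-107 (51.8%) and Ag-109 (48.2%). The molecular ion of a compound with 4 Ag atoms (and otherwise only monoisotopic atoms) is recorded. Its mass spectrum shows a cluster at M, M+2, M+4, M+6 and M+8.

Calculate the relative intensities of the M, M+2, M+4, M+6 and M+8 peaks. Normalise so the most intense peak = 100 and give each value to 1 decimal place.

19.2 : 71.6 : 100.0 : 62.0 : 14.4

The 4 Ag atoms are independent, so intensities follow the terms of (0.518 + 0.482)^4.
P(M) = 0.518^4 = 0.071998
P(M+2) = 4 × 0.518^3 × 0.482^1 = 0.267976
P(M+4) = 6 × 0.518^2 × 0.482^2 = 0.374029
P(M+6) = 4 × 0.518^1 × 0.482^3 = 0.232023
P(M+8) = 0.482^4 = 0.053974
The M+4 peak is largest (0.374029); scaling to 100 gives 19.2 : 71.6 : 100.0 : 62.0 : 14.4.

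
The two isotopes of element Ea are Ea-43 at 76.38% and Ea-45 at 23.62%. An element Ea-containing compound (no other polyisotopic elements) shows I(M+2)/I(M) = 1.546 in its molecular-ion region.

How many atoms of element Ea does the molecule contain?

5

The M+2/M ratio from n Ea atoms is n · q/p = n · 0.2362/0.7638.
n = 1.546 × 0.7638/0.2362 = 5.00 ≈ 5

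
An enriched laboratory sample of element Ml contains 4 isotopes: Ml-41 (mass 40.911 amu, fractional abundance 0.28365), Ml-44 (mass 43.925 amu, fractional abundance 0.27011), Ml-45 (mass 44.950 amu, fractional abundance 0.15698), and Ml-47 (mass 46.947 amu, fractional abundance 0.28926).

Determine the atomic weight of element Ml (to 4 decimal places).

44.1051 amu

Weight each isotope mass by its fractional abundance: 0.28365 × 40.911 + 0.27011 × 43.925 + 0.15698 × 44.950 + 0.28926 × 46.947
= 11.60441 + 11.86458 + 7.05625 + 13.57989 = 44.10513 amu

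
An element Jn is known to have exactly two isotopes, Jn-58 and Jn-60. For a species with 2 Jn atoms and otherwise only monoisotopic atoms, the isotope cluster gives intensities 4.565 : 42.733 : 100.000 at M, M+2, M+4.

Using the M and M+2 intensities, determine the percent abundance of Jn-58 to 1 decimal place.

Let p = fractional abundance of Jn-58. I(M+2)/I(M) = [C(2,1)·p^1·(1−p)] / p^2 = 2·(1−p)/p = 42.733/4.565 = 9.3610
(1−p)/p = 9.3610/2 = 4.6805  ⇒  p = 1/(1 + 4.6805) = 0.1760
Jn-58: 17.6%, Jn-60: 82.4%.

17.6%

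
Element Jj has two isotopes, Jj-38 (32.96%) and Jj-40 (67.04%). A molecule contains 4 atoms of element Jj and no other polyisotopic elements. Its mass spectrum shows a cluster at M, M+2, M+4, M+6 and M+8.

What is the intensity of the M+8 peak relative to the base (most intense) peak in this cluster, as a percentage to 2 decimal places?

Binomial terms of (0.3296 + 0.6704)^4: M 0.0118, M+2 0.0960, M+4 0.2930, M+6 0.3972, M+8 0.2020 → M+6 is the base peak.
P(M+6) = C(4,3) × 0.3296^1 × 0.6704^3 = 4 × 0.3296 × 0.301302 = 0.397237 (base)
P(M+8) = C(4,4) × 0.3296^0 × 0.6704^4 = 1 × 1.0000 × 0.20199286 = 0.201993
Relative intensity = 0.201993 / 0.397237 × 100 = 50.85

50.85%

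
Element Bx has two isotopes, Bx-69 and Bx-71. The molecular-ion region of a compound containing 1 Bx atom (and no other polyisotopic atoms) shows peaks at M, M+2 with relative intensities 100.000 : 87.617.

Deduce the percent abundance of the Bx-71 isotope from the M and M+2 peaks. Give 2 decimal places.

If p is the fraction of Bx that is Bx-69, then I(M+2)/I(M) = [C(1,1)·p^0·(1−p)] / p^1 = 1·(1−p)/p = 87.617/100.000 = 0.8762
(1−p)/p = 0.8762/1 = 0.8762  ⇒  p = 1/(1 + 0.8762) = 0.5330
Bx-69: 53.30%, Bx-71: 46.70%.

46.70%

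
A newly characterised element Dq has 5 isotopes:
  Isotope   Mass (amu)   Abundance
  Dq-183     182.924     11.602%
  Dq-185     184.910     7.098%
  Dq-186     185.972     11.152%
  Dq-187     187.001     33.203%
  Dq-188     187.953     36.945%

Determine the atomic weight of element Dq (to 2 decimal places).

186.62 amu

Ar = Σ fᵢ·mᵢ = 0.11602 × 182.924 + 0.07098 × 184.910 + 0.11152 × 185.972 + 0.33203 × 187.001 + 0.36945 × 187.953
= 21.2228 + 13.1249 + 20.7396 + 62.0899 + 69.4392 = 186.6164 amu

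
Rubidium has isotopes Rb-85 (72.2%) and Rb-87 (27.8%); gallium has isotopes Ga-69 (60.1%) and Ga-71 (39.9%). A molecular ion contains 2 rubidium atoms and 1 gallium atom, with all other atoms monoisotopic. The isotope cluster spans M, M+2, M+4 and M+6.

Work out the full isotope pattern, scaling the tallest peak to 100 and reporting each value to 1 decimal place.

Rubidium pattern (n=2): 0.521284 : 0.401432 : 0.077284
Gallium pattern (n=1): 0.6010 : 0.3990
Convolve the two distributions (both contribute in 2-u steps):
  M: 0.521284×0.6010 = 0.313292
  M+2: 0.521284×0.3990 + 0.401432×0.6010 = 0.449253
  M+4: 0.401432×0.3990 + 0.077284×0.6010 = 0.206619
  M+6: 0.077284×0.3990 = 0.030836
Scale to base peak (0.449253) = 100: 69.7 : 100.0 : 46.0 : 6.9

69.7 : 100.0 : 46.0 : 6.9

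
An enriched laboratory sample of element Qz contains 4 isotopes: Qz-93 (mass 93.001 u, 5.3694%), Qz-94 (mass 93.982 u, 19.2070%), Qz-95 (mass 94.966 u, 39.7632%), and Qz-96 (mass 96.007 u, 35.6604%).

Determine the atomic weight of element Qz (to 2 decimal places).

95.04 u

The abundance-weighted mean is 0.053694 × 93.001 + 0.192070 × 93.982 + 0.397632 × 94.966 + 0.356604 × 96.007
= 4.9936 + 18.0511 + 37.7615 + 34.2365 = 95.0427 u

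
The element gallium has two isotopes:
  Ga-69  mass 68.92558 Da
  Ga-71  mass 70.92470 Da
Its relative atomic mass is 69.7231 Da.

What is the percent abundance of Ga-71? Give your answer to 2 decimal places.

39.89%

Let x be the fractional abundance of Ga-69; then Ga-71 has abundance 1 − x.
68.92558·x + 70.92470·(1 − x) = 69.7231
(68.92558 − 70.92470)·x = 69.7231 − 70.92470
x = -1.20160 / -1.99912 = 0.60106 → 60.11% Ga-69, 39.89% Ga-71.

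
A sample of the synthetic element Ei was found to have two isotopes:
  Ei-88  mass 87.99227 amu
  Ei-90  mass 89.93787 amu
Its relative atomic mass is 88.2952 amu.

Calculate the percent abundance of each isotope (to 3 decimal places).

Ei-88: 84.430%, Ei-90: 15.570%

Writing the weighted mean with unknown fraction x of Ei-88:
87.99227·x + 89.93787·(1 − x) = 88.2952
(87.99227 − 89.93787)·x = 88.2952 − 89.93787
x = -1.64267 / -1.94560 = 0.84430 → 84.430% Ei-88, 15.570% Ei-90.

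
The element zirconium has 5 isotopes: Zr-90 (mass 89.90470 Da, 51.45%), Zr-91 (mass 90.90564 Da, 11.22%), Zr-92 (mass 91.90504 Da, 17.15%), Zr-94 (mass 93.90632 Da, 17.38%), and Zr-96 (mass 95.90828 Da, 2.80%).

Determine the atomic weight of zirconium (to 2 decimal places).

91.22 Da

Weight each isotope mass by its fractional abundance: 0.5145 × 89.90470 + 0.1122 × 90.90564 + 0.1715 × 91.90504 + 0.1738 × 93.90632 + 0.0280 × 95.90828
= 46.255968 + 10.199613 + 15.761714 + 16.320918 + 2.685432 = 91.223645 Da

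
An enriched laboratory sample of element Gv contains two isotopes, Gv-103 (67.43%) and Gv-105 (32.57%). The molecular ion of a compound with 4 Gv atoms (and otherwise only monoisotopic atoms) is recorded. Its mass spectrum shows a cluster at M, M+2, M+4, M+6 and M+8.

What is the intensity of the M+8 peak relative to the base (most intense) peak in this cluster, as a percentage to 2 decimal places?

Term probabilities: M 0.2067, M+2 0.3994, M+4 0.2894, M+6 0.0932, M+8 0.0113. Base peak = M+2.
P(M+2) = C(4,1) × 0.6743^3 × 0.3257^1 = 4 × 0.30659105 × 0.3257 = 0.399427 (base)
P(M+8) = C(4,4) × 0.6743^0 × 0.3257^4 = 1 × 1.0000 × 0.01125307 = 0.011253
Relative intensity = 0.011253 / 0.399427 × 100 = 2.82

2.82%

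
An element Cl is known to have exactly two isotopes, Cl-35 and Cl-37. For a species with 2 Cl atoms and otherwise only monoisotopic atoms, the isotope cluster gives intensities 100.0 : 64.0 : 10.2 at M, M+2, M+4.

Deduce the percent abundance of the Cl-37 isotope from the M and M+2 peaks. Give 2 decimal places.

If p is the fraction of Cl that is Cl-35, then I(M+2)/I(M) = [C(2,1)·p^1·(1−p)] / p^2 = 2·(1−p)/p = 64.0/100.0 = 0.6400
(1−p)/p = 0.6400/2 = 0.3200  ⇒  p = 1/(1 + 0.3200) = 0.7576
Cl-35: 75.76%, Cl-37: 24.24%.

24.24%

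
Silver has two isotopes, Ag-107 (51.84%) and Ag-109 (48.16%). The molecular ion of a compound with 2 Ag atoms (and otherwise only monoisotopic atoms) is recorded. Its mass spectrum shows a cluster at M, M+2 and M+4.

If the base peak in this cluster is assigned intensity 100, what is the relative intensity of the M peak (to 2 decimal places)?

53.82

Binomial terms of (0.5184 + 0.4816)^2: M 0.2687, M+2 0.4993, M+4 0.2319 → M+2 is the base peak.
P(M+2) = C(2,1) × 0.5184^1 × 0.4816^1 = 2 × 0.5184 × 0.4816 = 0.499323 (base)
P(M) = C(2,0) × 0.5184^2 × 0.4816^0 = 1 × 0.26873856 × 1.0000 = 0.268739
Relative intensity = 0.268739 / 0.499323 × 100 = 53.82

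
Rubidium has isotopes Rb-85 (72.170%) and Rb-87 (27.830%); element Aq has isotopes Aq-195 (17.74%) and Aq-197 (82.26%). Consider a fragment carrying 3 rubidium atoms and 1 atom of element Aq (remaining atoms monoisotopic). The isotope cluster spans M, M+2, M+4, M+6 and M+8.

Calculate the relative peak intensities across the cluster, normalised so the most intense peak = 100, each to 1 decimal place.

17.2 : 99.7 : 100.0 : 36.6 : 4.6

Rubidium pattern (n=3): 0.37589809 : 0.43485841 : 0.16768892 : 0.02155458
Element Aq pattern (n=1): 0.1774 : 0.8226
Convolve the two distributions (both contribute in 2-u steps):
  M: 0.37589809×0.1774 = 0.066684
  M+2: 0.37589809×0.8226 + 0.43485841×0.1774 = 0.386358
  M+4: 0.43485841×0.8226 + 0.16768892×0.1774 = 0.387463
  M+6: 0.16768892×0.8226 + 0.02155458×0.1774 = 0.141765
  M+8: 0.02155458×0.8226 = 0.017731
Scale to base peak (0.387463) = 100: 17.2 : 99.7 : 100.0 : 36.6 : 4.6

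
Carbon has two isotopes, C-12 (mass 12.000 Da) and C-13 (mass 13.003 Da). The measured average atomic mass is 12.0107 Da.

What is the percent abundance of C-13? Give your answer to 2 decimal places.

Writing the weighted mean with unknown fraction x of C-12:
12.000·x + 13.003·(1 − x) = 12.0107
(12.000 − 13.003)·x = 12.0107 − 13.003
x = -0.9923 / -1.003 = 0.98933 → 98.93% C-12, 1.07% C-13.

1.07%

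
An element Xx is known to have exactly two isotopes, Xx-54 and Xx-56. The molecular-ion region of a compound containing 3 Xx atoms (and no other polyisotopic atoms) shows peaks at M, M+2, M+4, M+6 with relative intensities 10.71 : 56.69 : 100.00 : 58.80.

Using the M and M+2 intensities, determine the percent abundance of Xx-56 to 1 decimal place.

Write p for the Xx-54 fraction. I(M+2)/I(M) = [C(3,1)·p^2·(1−p)] / p^3 = 3·(1−p)/p = 56.69/10.71 = 5.2932
(1−p)/p = 5.2932/3 = 1.7644  ⇒  p = 1/(1 + 1.7644) = 0.3617
Xx-54: 36.2%, Xx-56: 63.8%.

63.8%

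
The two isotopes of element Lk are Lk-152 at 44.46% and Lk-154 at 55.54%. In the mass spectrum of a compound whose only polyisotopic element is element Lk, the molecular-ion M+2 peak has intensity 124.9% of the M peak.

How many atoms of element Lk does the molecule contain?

The M+2/M ratio from n Lk atoms is n · q/p = n · 0.5554/0.4446.
n = 1.249 × 0.4446/0.5554 = 1.00 ≈ 1

1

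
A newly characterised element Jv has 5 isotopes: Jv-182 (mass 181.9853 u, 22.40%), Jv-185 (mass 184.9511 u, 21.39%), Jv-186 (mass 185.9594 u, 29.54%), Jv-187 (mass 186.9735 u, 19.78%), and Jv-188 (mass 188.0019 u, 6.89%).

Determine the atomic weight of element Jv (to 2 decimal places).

Weight each isotope mass by its fractional abundance: 0.2240 × 181.9853 + 0.2139 × 184.9511 + 0.2954 × 185.9594 + 0.1978 × 186.9735 + 0.0689 × 188.0019
= 40.76471 + 39.56104 + 54.93241 + 36.98336 + 12.95333 = 185.19485 u

185.19 u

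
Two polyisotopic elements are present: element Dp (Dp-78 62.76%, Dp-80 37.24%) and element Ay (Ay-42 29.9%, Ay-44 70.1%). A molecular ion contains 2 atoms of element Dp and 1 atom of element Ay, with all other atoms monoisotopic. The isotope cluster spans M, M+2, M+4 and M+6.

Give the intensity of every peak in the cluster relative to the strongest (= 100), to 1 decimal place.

Element Dp pattern (n=2): 0.39388176 : 0.46743648 : 0.13868176
Element Ay pattern (n=1): 0.2990 : 0.7010
Convolve the two distributions (both contribute in 2-u steps):
  M: 0.39388176×0.2990 = 0.117771
  M+2: 0.39388176×0.7010 + 0.46743648×0.2990 = 0.415875
  M+4: 0.46743648×0.7010 + 0.13868176×0.2990 = 0.369139
  M+6: 0.13868176×0.7010 = 0.097216
Scale to base peak (0.415875) = 100: 28.3 : 100.0 : 88.8 : 23.4

28.3 : 100.0 : 88.8 : 23.4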